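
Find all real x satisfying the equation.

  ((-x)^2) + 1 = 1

Step 1. [((-x)^2) + 1 = 1] +1 is outermost — subtract 1 both sides, so sub: (-x)^2 = 0.
Step 2. [(-x)^2 = 0] LHS squared, RHS 0 ≥ 0: apply √ (±) ⇒ sqrt: -x = 0.
Step 3. [-x = 0] leading − — multiply by −1, so neg: x = 0.

Answer: x ∈ {0}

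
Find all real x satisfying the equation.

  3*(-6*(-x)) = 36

Step 1. [3*(-6*(-x)) = 36] 3·(inner) — divide through by 3 ⇒ div: -6*(-x) = 12.
Step 2. [-6*(-x) = 12] leading coefficient -6: divide by -6 ⇒ div: -x = -2.
Step 3. [-x = -2] flip signs both sides, so neg: x = 2.

Answer: x ∈ {2}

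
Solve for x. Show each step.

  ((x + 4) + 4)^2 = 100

Step 1. [((x + 4) + 4)^2 = 100] LHS squared, RHS 100 ≥ 0: apply √ (±) ⇒ sqrt: (x + 4) + 4 = 10 or -10.
Step 2. [(x + 4) + 4 = 10 or -10] 4 comes off first (subtract 4). So sub: x + 4 = 6 or -14.
Step 3. [x + 4 = 6 or -14] peel the +4: subtract 4 from each side, so sub: x = 2 or -18.

Answer: x ∈ {-18, 2}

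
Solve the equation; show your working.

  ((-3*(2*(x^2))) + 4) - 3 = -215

Step 1. [((-3*(2*(x^2))) + 4) - 3 = -215] the outer -3 inverts by adding 3, so sub: (-3*(2*(x^2))) + 4 = -212.
Step 2. [(-3*(2*(x^2))) + 4 = -212] +4 is outermost — subtract 4 both sides. So sub: -3*(2*(x^2)) = -216.
Step 3. [-3*(2*(x^2)) = -216] divide by the outer -3 ⇒ div: 2*(x^2) = 72.
Step 4. [2*(x^2) = 72] 2·(inner) — divide through by 2. So div: x^2 = 36.
Step 5. [x^2 = 36] 36 ≥ 0, LHS is (·)² — take ±√, so sqrt: x = 6 or -6.

Answer: x ∈ {-6, 6}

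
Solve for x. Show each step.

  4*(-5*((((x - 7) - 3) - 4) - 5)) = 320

Step 1. [4*(-5*((((x - 7) - 3) - 4) - 5)) = 320] LHS = 4·(…); ÷4 both sides. So div: -5*((((x - 7) - 3) - 4) - 5) = 80.
Step 2. [-5*((((x - 7) - 3) - 4) - 5) = 80] -5·(inner) — divide through by -5 ⇒ div: (((x - 7) - 3) - 4) - 5 = -16.
Step 3. [(((x - 7) - 3) - 4) - 5 = -16] the outer -5 inverts by adding 5 ⇒ sub: ((x - 7) - 3) - 4 = -11.
Step 4. [((x - 7) - 3) - 4 = -11] 4 comes off first (add 4), so sub: (x - 7) - 3 = -7.
Step 5. [(x - 7) - 3 = -7] peel the -3: add 3 from each side. So sub: x - 7 = -4.
Step 6. [x - 7 = -4] -7 is outermost — add 7 both sides. So sub: x = 3.

Answer: x ∈ {3}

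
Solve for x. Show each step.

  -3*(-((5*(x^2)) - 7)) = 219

Step 1. [-3*(-((5*(x^2)) - 7)) = 219] LHS = -3·(…); ÷-3 both sides, so div: -((5*(x^2)) - 7) = -73.
Step 2. [-((5*(x^2)) - 7) = -73] LHS negated; negate both sides, so neg: (5*(x^2)) - 7 = 73.
Step 3. [(5*(x^2)) - 7 = 73] add 7: x sits inside (… - 7), so sub: 5*(x^2) = 80.
Step 4. [5*(x^2) = 80] leading coefficient 5: divide by 5, so div: x^2 = 16.
Step 5. [x^2 = 16] √ both sides: 16 ≥ 0 gives two branches. So sqrt: x = 4 or -4.

Answer: x ∈ {-4, 4}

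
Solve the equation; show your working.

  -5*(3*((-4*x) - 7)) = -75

Step 1. [-5*(3*((-4*x) - 7)) = -75] -5·(inner) — divide through by -5 ⇒ div: 3*((-4*x) - 7) = 15.
Step 2. [3*((-4*x) - 7) = 15] divide by the outer 3 ⇒ div: (-4*x) - 7 = 5.
Step 3. [(-4*x) - 7 = 5] peel the -7: add 7 from each side. So sub: -4*x = 12.
Step 4. [-4*x = 12] -4 out front; divide by -4, so div: x = -3.

Answer: x ∈ {-3}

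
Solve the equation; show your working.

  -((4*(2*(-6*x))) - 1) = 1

Step 1. [-((4*(2*(-6*x))) - 1) = 1] LHS negated; negate both sides, so neg: (4*(2*(-6*x))) - 1 = -1.
Step 2. [(4*(2*(-6*x))) - 1 = -1] add 1: x sits inside (… - 1), so sub: 4*(2*(-6*x)) = 0.
Step 3. [4*(2*(-6*x)) = 0] divide by the outer 4 ⇒ div: 2*(-6*x) = 0.
Step 4. [2*(-6*x) = 0] 2·(inner) — divide through by 2 ⇒ div: -6*x = 0.
Step 5. [-6*x = 0] divide by the outer -6. So div: x = 0.

Answer: x ∈ {0}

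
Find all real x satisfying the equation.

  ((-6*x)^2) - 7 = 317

Step 1. [((-6*x)^2) - 7 = 317] add 7: x sits inside (… - 7), so sub: (-6*x)^2 = 324.
Step 2. [(-6*x)^2 = 324] √ both sides: 324 ≥ 0 gives two branches. So sqrt: -6*x = 18 or -18.
Step 3. [-6*x = 18 or -18] leading coefficient -6: divide by -6 ⇒ div: x = -3 or 3.

Answer: x ∈ {-3, 3}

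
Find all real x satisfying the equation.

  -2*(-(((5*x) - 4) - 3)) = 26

Step 1. [-2*(-(((5*x) - 4) - 3)) = 26] LHS = -2·(…); ÷-2 both sides, so div: -(((5*x) - 4) - 3) = -13.
Step 2. [-(((5*x) - 4) - 3) = -13] LHS negated; negate both sides. So neg: ((5*x) - 4) - 3 = 13.
Step 3. [((5*x) - 4) - 3 = 13] the outer -3 inverts by adding 3 ⇒ sub: (5*x) - 4 = 16.
Step 4. [(5*x) - 4 = 16] the outer -4 inverts by adding 4. So sub: 5*x = 20.
Step 5. [5*x = 20] LHS = 5·(…); ÷5 both sides, so div: x = 4.

Answer: x ∈ {4}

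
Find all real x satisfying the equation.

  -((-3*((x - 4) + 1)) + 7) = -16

Step 1. [-((-3*((x - 4) + 1)) + 7) = -16] LHS negated; negate both sides. So neg: (-3*((x - 4) + 1)) + 7 = 16.
Step 2. [(-3*((x - 4) + 1)) + 7 = 16] peel the +7: subtract 7 from each side. So sub: -3*((x - 4) + 1) = 9.
Step 3. [-3*((x - 4) + 1) = 9] leading coefficient -3: divide by -3 ⇒ div: (x - 4) + 1 = -3.
Step 4. [(x - 4) + 1 = -3] subtract 1: x sits inside (… + 1) ⇒ sub: x - 4 = -4.
Step 5. [x - 4 = -4] -4 is outermost — add 4 both sides. So sub: x = 0.

Answer: x ∈ {0}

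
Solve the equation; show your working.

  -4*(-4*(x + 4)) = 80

Step 1. [-4*(-4*(x + 4)) = 80] divide by the outer -4. So div: -4*(x + 4) = -20.
Step 2. [-4*(x + 4) = -20] -4 out front; divide by -4. So div: x + 4 = 5.
Step 3. [x + 4 = 5] the outer +4 inverts by subtracting 4. So sub: x = 1.

Answer: x ∈ {1}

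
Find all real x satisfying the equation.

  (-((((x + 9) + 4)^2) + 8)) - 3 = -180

Step 1. [(-((((x + 9) + 4)^2) + 8)) - 3 = -180] add 3: x sits inside (… - 3), so sub: -((((x + 9) + 4)^2) + 8) = -177.
Step 2. [-((((x + 9) + 4)^2) + 8) = -177] flip signs both sides. So neg: (((x + 9) + 4)^2) + 8 = 177.
Step 3. [(((x + 9) + 4)^2) + 8 = 177] +8 is outermost — subtract 8 both sides, so sub: ((x + 9) + 4)^2 = 169.
Step 4. [((x + 9) + 4)^2 = 169] 169 ≥ 0, LHS is (·)² — take ±√, so sqrt: (x + 9) + 4 = 13 or -13.
Step 5. [(x + 9) + 4 = 13 or -13] subtract 4: x sits inside (… + 4) ⇒ sub: x + 9 = 9 or -17.
Step 6. [x + 9 = 9 or -17] subtract 9: x sits inside (… + 9), so sub: x = 0 or -26.

Answer: x ∈ {-26, 0}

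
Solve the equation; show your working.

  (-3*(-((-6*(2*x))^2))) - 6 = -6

Step 1. [(-3*(-((-6*(2*x))^2))) - 6 = -6] -3 | LHS and -3 | -6: pull -3 out. So factor: (-((-6*(2*x))^2)) + 2 = 2.
Step 2. [(-((-6*(2*x))^2)) + 2 = 2] subtract 2: x sits inside (… + 2). So sub: -((-6*(2*x))^2) = 0.
Step 3. [-((-6*(2*x))^2) = 0] flip signs both sides, so neg: (-6*(2*x))^2 = 0.
Step 4. [(-6*(2*x))^2 = 0] √ both sides: 0 ≥ 0 gives two branches ⇒ sqrt: -6*(2*x) = 0.
Step 5. [-6*(2*x) = 0] -6 out front; divide by -6 ⇒ div: 2*x = 0.
Step 6. [2*x = 0] LHS = 2·(…); ÷2 both sides ⇒ div: x = 0.

Answer: x ∈ {0}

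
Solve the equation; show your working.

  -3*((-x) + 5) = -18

Step 1. [-3*((-x) + 5) = -18] divide by the outer -3. So div: (-x) + 5 = 6.
Step 2. [(-x) + 5 = 6] +5 is outermost — subtract 5 both sides. So sub: -x = 1.
Step 3. [-x = 1] flip signs both sides ⇒ neg: x = -1.

Answer: x ∈ {-1}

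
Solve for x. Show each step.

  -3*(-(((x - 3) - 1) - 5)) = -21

Step 1. [-3*(-(((x - 3) - 1) - 5)) = -21] LHS = -3·(…); ÷-3 both sides, so div: -(((x - 3) - 1) - 5) = 7.
Step 2. [-(((x - 3) - 1) - 5) = 7] leading − — multiply by −1 ⇒ neg: ((x - 3) - 1) - 5 = -7.
Step 3. [((x - 3) - 1) - 5 = -7] the outer -5 inverts by adding 5 ⇒ sub: (x - 3) - 1 = -2.
Step 4. [(x - 3) - 1 = -2] peel the -1: add 1 from each side ⇒ sub: x - 3 = -1.
Step 5. [x - 3 = -1] -3 is outermost — add 3 both sides. So sub: x = 2.

Answer: x ∈ {2}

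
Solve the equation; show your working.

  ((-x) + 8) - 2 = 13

Step 1. [((-x) + 8) - 2 = 13] the outer -2 inverts by adding 2. So sub: (-x) + 8 = 15.
Step 2. [(-x) + 8 = 15] +8 is outermost — subtract 8 both sides. So sub: -x = 7.
Step 3. [-x = 7] leading − — multiply by −1, so neg: x = -7.

Answer: x ∈ {-7}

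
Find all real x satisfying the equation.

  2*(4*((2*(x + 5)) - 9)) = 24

Step 1. [2*(4*((2*(x + 5)) - 9)) = 24] 2 out front; divide by 2. So div: 4*((2*(x + 5)) - 9) = 12.
Step 2. [4*((2*(x + 5)) - 9) = 12] 4·(inner) — divide through by 4. So div: (2*(x + 5)) - 9 = 3.
Step 3. [(2*(x + 5)) - 9 = 3] -9 is outermost — add 9 both sides, so sub: 2*(x + 5) = 12.
Step 4. [2*(x + 5) = 12] 2·(inner) — divide through by 2. So div: x + 5 = 6.
Step 5. [x + 5 = 6] the outer +5 inverts by subtracting 5 ⇒ sub: x = 1.

Answer: x ∈ {1}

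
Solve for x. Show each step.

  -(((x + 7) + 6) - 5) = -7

Step 1. [-(((x + 7) + 6) - 5) = -7] leading − — multiply by −1 ⇒ neg: ((x + 7) + 6) - 5 = 7.
Step 2. [((x + 7) + 6) - 5 = 7] the outer -5 inverts by adding 5. So sub: (x + 7) + 6 = 12.
Step 3. [(x + 7) + 6 = 12] +6 is outermost — subtract 6 both sides. So sub: x + 7 = 6.
Step 4. [x + 7 = 6] peel the +7: subtract 7 from each side ⇒ sub: x = -1.

Answer: x ∈ {-1}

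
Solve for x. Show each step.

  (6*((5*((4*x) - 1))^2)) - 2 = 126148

Step 1. [(6*((5*((4*x) - 1))^2)) - 2 = 126148] the outer -2 inverts by adding 2. So sub: 6*((5*((4*x) - 1))^2) = 126150.
Step 2. [6*((5*((4*x) - 1))^2) = 126150] 6 out front; divide by 6. So div: (5*((4*x) - 1))^2 = 21025.
Step 3. [(5*((4*x) - 1))^2 = 21025] LHS squared, RHS 21025 ≥ 0: apply √ (±) ⇒ sqrt: 5*((4*x) - 1) = 145 or -145.
Step 4. [5*((4*x) - 1) = 145 or -145] 5 out front; divide by 5. So div: (4*x) - 1 = 29 or -29.
Step 5. [(4*x) - 1 = 29 or -29] add 1: x sits inside (… - 1), so sub: 4*x = 30 or -28.
Step 6. [4*x = 30 or -28] leading coefficient 4: divide by 4 ⇒ div: x = 15/2 or -7.

Answer: x ∈ {-7, 15/2}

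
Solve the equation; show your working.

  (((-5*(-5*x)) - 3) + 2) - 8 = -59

Step 1. [(((-5*(-5*x)) - 3) + 2) - 8 = -59] -8 is outermost — add 8 both sides, so sub: ((-5*(-5*x)) - 3) + 2 = -51.
Step 2. [((-5*(-5*x)) - 3) + 2 = -51] the outer +2 inverts by subtracting 2 ⇒ sub: (-5*(-5*x)) - 3 = -53.
Step 3. [(-5*(-5*x)) - 3 = -53] -3 is outermost — add 3 both sides ⇒ sub: -5*(-5*x) = -50.
Step 4. [-5*(-5*x) = -50] LHS = -5·(…); ÷-5 both sides, so div: -5*x = 10.
Step 5. [-5*x = 10] -5 out front; divide by -5. So div: x = -2.

Answer: x ∈ {-2}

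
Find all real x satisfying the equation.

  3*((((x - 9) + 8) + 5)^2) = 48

Step 1. [3*((((x - 9) + 8) + 5)^2) = 48] divide by the outer 3 ⇒ div: (((x - 9) + 8) + 5)^2 = 16.
Step 2. [(((x - 9) + 8) + 5)^2 = 16] √ both sides: 16 ≥ 0 gives two branches. So sqrt: ((x - 9) + 8) + 5 = 4 or -4.
Step 3. [((x - 9) + 8) + 5 = 4 or -4] 5 comes off first (subtract 5), so sub: (x - 9) + 8 = -1 or -9.
Step 4. [(x - 9) + 8 = -1 or -9] the outer +8 inverts by subtracting 8, so sub: x - 9 = -9 or -17.
Step 5. [x - 9 = -9 or -17] add 9: x sits inside (… - 9) ⇒ sub: x = 0 or -8.

Answer: x ∈ {-8, 0}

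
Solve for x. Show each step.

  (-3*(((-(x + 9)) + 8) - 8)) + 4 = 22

Step 1. [(-3*(((-(x + 9)) + 8) - 8)) + 4 = 22] +4 is outermost — subtract 4 both sides ⇒ sub: -3*(((-(x + 9)) + 8) - 8) = 18.
Step 2. [-3*(((-(x + 9)) + 8) - 8) = 18] leading coefficient -3: divide by -3 ⇒ div: ((-(x + 9)) + 8) - 8 = -6.
Step 3. [((-(x + 9)) + 8) - 8 = -6] peel the -8: add 8 from each side ⇒ sub: (-(x + 9)) + 8 = 2.
Step 4. [(-(x + 9)) + 8 = 2] the outer +8 inverts by subtracting 8, so sub: -(x + 9) = -6.
Step 5. [-(x + 9) = -6] leading − — multiply by −1 ⇒ neg: x + 9 = 6.
Step 6. [x + 9 = 6] the outer +9 inverts by subtracting 9, so sub: x = -3.

Answer: x ∈ {-3}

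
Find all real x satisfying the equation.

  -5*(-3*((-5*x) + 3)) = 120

Step 1. [-5*(-3*((-5*x) + 3)) = 120] -5 out front; divide by -5, so div: -3*((-5*x) + 3) = -24.
Step 2. [-3*((-5*x) + 3) = -24] LHS = -3·(…); ÷-3 both sides, so div: (-5*x) + 3 = 8.
Step 3. [(-5*x) + 3 = 8] the outer +3 inverts by subtracting 3, so sub: -5*x = 5.
Step 4. [-5*x = 5] -5·(inner) — divide through by -5 ⇒ div: x = -1.

Answer: x ∈ {-1}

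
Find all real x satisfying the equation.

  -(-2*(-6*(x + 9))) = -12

Step 1. [-(-2*(-6*(x + 9))) = -12] leading − — multiply by −1, so neg: -2*(-6*(x + 9)) = 12.
Step 2. [-2*(-6*(x + 9)) = 12] divide by the outer -2, so div: -6*(x + 9) = -6.
Step 3. [-6*(x + 9) = -6] divide by the outer -6. So div: x + 9 = 1.
Step 4. [x + 9 = 1] the outer +9 inverts by subtracting 9, so sub: x = -8.

Answer: x ∈ {-8}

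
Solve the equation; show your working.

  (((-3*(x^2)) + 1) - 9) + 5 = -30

Step 1. [(((-3*(x^2)) + 1) - 9) + 5 = -30] subtract 5: x sits inside (… + 5). So sub: ((-3*(x^2)) + 1) - 9 = -35.
Step 2. [((-3*(x^2)) + 1) - 9 = -35] peel the -9: add 9 from each side, so sub: (-3*(x^2)) + 1 = -26.
Step 3. [(-3*(x^2)) + 1 = -26] subtract 1: x sits inside (… + 1). So sub: -3*(x^2) = -27.
Step 4. [-3*(x^2) = -27] -3·(inner) — divide through by -3. So div: x^2 = 9.
Step 5. [x^2 = 9] LHS squared, RHS 9 ≥ 0: apply √ (±). So sqrt: x = 3 or -3.

Answer: x ∈ {-3, 3}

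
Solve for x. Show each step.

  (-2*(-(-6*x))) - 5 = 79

Step 1. [(-2*(-(-6*x))) - 5 = 79] the outer -5 inverts by adding 5 ⇒ sub: -2*(-(-6*x)) = 84.
Step 2. [-2*(-(-6*x)) = 84] leading coefficient -2: divide by -2 ⇒ div: -(-6*x) = -42.
Step 3. [-(-6*x) = -42] flip signs both sides, so neg: -6*x = 42.
Step 4. [-6*x = 42] -6 out front; divide by -6, so div: x = -7.

Answer: x ∈ {-7}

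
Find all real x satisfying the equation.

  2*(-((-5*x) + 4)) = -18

Step 1. [2*(-((-5*x) + 4)) = -18] LHS = 2·(…); ÷2 both sides. So div: -((-5*x) + 4) = -9.
Step 2. [-((-5*x) + 4) = -9] LHS negated; negate both sides ⇒ neg: (-5*x) + 4 = 9.
Step 3. [(-5*x) + 4 = 9] peel the +4: subtract 4 from each side. So sub: -5*x = 5.
Step 4. [-5*x = 5] -5·(inner) — divide through by -5, so div: x = -1.

Answer: x ∈ {-1}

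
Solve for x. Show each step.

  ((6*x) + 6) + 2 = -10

Step 1. [((6*x) + 6) + 2 = -10] +2 is outermost — subtract 2 both sides ⇒ sub: (6*x) + 6 = -12.
Step 2. [(6*x) + 6 = -12] +6 is outermost — subtract 6 both sides ⇒ sub: 6*x = -18.
Step 3. [6*x = -18] LHS = 6·(…); ÷6 both sides. So div: x = -3.

Answer: x ∈ {-3}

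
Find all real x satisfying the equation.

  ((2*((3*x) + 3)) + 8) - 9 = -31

Step 1. [((2*((3*x) + 3)) + 8) - 9 = -31] -9 is outermost — add 9 both sides ⇒ sub: (2*((3*x) + 3)) + 8 = -22.
Step 2. [(2*((3*x) + 3)) + 8 = -22] the outer +8 inverts by subtracting 8, so sub: 2*((3*x) + 3) = -30.
Step 3. [2*((3*x) + 3) = -30] 2 out front; divide by 2. So div: (3*x) + 3 = -15.
Step 4. [(3*x) + 3 = -15] common factor 3 (LHS and -15) — divide through. So factor: x + 1 = -5.
Step 5. [x + 1 = -5] the outer +1 inverts by subtracting 1 ⇒ sub: x = -6.

Answer: x ∈ {-6}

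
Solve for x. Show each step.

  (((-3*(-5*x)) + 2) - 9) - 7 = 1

Step 1. [(((-3*(-5*x)) + 2) - 9) - 7 = 1] the outer -7 inverts by adding 7. So sub: ((-3*(-5*x)) + 2) - 9 = 8.
Step 2. [((-3*(-5*x)) + 2) - 9 = 8] add 9: x sits inside (… - 9). So sub: (-3*(-5*x)) + 2 = 17.
Step 3. [(-3*(-5*x)) + 2 = 17] peel the +2: subtract 2 from each side ⇒ sub: -3*(-5*x) = 15.
Step 4. [-3*(-5*x) = 15] -3 out front; divide by -3, so div: -5*x = -5.
Step 5. [-5*x = -5] -5·(inner) — divide through by -5. So div: x = 1.

Answer: x ∈ {1}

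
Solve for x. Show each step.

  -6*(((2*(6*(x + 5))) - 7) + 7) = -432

Step 1. [-6*(((2*(6*(x + 5))) - 7) + 7) = -432] leading coefficient -6: divide by -6, so div: ((2*(6*(x + 5))) - 7) + 7 = 72.
Step 2. [((2*(6*(x + 5))) - 7) + 7 = 72] 7 comes off first (subtract 7), so sub: (2*(6*(x + 5))) - 7 = 65.
Step 3. [(2*(6*(x + 5))) - 7 = 65] peel the -7: add 7 from each side. So sub: 2*(6*(x + 5)) = 72.
Step 4. [2*(6*(x + 5)) = 72] leading coefficient 2: divide by 2. So div: 6*(x + 5) = 36.
Step 5. [6*(x + 5) = 36] 6 out front; divide by 6. So div: x + 5 = 6.
Step 6. [x + 5 = 6] the outer +5 inverts by subtracting 5, so sub: x = 1.

Answer: x ∈ {1}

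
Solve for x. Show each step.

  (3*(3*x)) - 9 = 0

Step 1. [(3*(3*x)) - 9 = 0] the outer -9 inverts by adding 9, so sub: 3*(3*x) = 9.
Step 2. [3*(3*x) = 9] 3 out front; divide by 3. So div: 3*x = 3.
Step 3. [3*x = 3] leading coefficient 3: divide by 3, so div: x = 1.

Answer: x ∈ {1}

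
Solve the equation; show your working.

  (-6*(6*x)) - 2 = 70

Step 1. [(-6*(6*x)) - 2 = 70] add 2: x sits inside (… - 2) ⇒ sub: -6*(6*x) = 72.
Step 2. [-6*(6*x) = 72] -6 out front; divide by -6 ⇒ div: 6*x = -12.
Step 3. [6*x = -12] 6·(inner) — divide through by 6, so div: x = -2.

Answer: x ∈ {-2}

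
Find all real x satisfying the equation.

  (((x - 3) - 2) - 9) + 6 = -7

Step 1. [(((x - 3) - 2) - 9) + 6 = -7] the outer +6 inverts by subtracting 6. So sub: ((x - 3) - 2) - 9 = -13.
Step 2. [((x - 3) - 2) - 9 = -13] 9 comes off first (add 9). So sub: (x - 3) - 2 = -4.
Step 3. [(x - 3) - 2 = -4] add 2: x sits inside (… - 2) ⇒ sub: x - 3 = -2.
Step 4. [x - 3 = -2] the outer -3 inverts by adding 3. So sub: x = 1.

Answer: x ∈ {1}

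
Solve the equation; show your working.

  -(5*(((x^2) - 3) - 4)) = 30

Step 1. [-(5*(((x^2) - 3) - 4)) = 30] leading − — multiply by −1. So neg: 5*(((x^2) - 3) - 4) = -30.
Step 2. [5*(((x^2) - 3) - 4) = -30] divide by the outer 5. So div: ((x^2) - 3) - 4 = -6.
Step 3. [((x^2) - 3) - 4 = -6] peel the -4: add 4 from each side ⇒ sub: (x^2) - 3 = -2.
Step 4. [(x^2) - 3 = -2] -3 is outermost — add 3 both sides, so sub: x^2 = 1.
Step 5. [x^2 = 1] √ both sides: 1 ≥ 0 gives two branches, so sqrt: x = 1 or -1.

Answer: x ∈ {-1, 1}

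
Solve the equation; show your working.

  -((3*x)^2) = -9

Step 1. [-((3*x)^2) = -9] flip signs both sides. So neg: (3*x)^2 = 9.
Step 2. [(3*x)^2 = 9] LHS squared, RHS 9 ≥ 0: apply √ (±). So sqrt: 3*x = 3 or -3.
Step 3. [3*x = 3 or -3] 3 out front; divide by 3. So div: x = 1 or -1.

Answer: x ∈ {-1, 1}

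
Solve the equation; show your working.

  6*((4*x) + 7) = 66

Step 1. [6*((4*x) + 7) = 66] 6·(inner) — divide through by 6 ⇒ div: (4*x) + 7 = 11.
Step 2. [(4*x) + 7 = 11] peel the +7: subtract 7 from each side. So sub: 4*x = 4.
Step 3. [4*x = 4] divide by the outer 4 ⇒ div: x = 1.

Answer: x ∈ {1}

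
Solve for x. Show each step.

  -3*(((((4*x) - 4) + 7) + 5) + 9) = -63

Step 1. [-3*(((((4*x) - 4) + 7) + 5) + 9) = -63] divide by the outer -3, so div: ((((4*x) - 4) + 7) + 5) + 9 = 21.
Step 2. [((((4*x) - 4) + 7) + 5) + 9 = 21] subtract 9: x sits inside (… + 9). So sub: (((4*x) - 4) + 7) + 5 = 12.
Step 3. [(((4*x) - 4) + 7) + 5 = 12] subtract 5: x sits inside (… + 5) ⇒ sub: ((4*x) - 4) + 7 = 7.
Step 4. [((4*x) - 4) + 7 = 7] +7 is outermost — subtract 7 both sides, so sub: (4*x) - 4 = 0.
Step 5. [(4*x) - 4 = 0] 4 | LHS and 4 | 0: pull 4 out, so factor: x - 1 = 0.
Step 6. [x - 1 = 0] the outer -1 inverts by adding 1. So sub: x = 1.

Answer: x ∈ {1}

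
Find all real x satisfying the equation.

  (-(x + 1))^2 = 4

Step 1. [(-(x + 1))^2 = 4] LHS squared, RHS 4 ≥ 0: apply √ (±) ⇒ sqrt: -(x + 1) = 2 or -2.
Step 2. [-(x + 1) = 2 or -2] flip signs both sides, so neg: x + 1 = -2 or 2.
Step 3. [x + 1 = -2 or 2] +1 is outermost — subtract 1 both sides ⇒ sub: x = -3 or 1.

Answer: x ∈ {-3, 1}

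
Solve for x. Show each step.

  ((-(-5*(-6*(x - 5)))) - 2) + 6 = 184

Step 1. [((-(-5*(-6*(x - 5)))) - 2) + 6 = 184] peel the +6: subtract 6 from each side, so sub: (-(-5*(-6*(x - 5)))) - 2 = 178.
Step 2. [(-(-5*(-6*(x - 5)))) - 2 = 178] peel the -2: add 2 from each side. So sub: -(-5*(-6*(x - 5))) = 180.
Step 3. [-(-5*(-6*(x - 5))) = 180] LHS negated; negate both sides ⇒ neg: -5*(-6*(x - 5)) = -180.
Step 4. [-5*(-6*(x - 5)) = -180] -5·(inner) — divide through by -5 ⇒ div: -6*(x - 5) = 36.
Step 5. [-6*(x - 5) = 36] LHS = -6·(…); ÷-6 both sides. So div: x - 5 = -6.
Step 6. [x - 5 = -6] the outer -5 inverts by adding 5. So sub: x = -1.

Answer: x ∈ {-1}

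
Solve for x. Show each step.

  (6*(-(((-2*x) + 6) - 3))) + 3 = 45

Step 1. [(6*(-(((-2*x) + 6) - 3))) + 3 = 45] subtract 3: x sits inside (… + 3), so sub: 6*(-(((-2*x) + 6) - 3)) = 42.
Step 2. [6*(-(((-2*x) + 6) - 3)) = 42] LHS = 6·(…); ÷6 both sides ⇒ div: -(((-2*x) + 6) - 3) = 7.
Step 3. [-(((-2*x) + 6) - 3) = 7] leading − — multiply by −1 ⇒ neg: ((-2*x) + 6) - 3 = -7.
Step 4. [((-2*x) + 6) - 3 = -7] 3 comes off first (add 3) ⇒ sub: (-2*x) + 6 = -4.
Step 5. [(-2*x) + 6 = -4] -2 | LHS and -2 | -4: pull -2 out ⇒ factor: x - 3 = 2.
Step 6. [x - 3 = 2] add 3: x sits inside (… - 3), so sub: x = 5.

Answer: x ∈ {5}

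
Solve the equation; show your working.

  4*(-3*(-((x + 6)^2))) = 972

Step 1. [4*(-3*(-((x + 6)^2))) = 972] divide by the outer 4 ⇒ div: -3*(-((x + 6)^2)) = 243.
Step 2. [-3*(-((x + 6)^2)) = 243] divide by the outer -3 ⇒ div: -((x + 6)^2) = -81.
Step 3. [-((x + 6)^2) = -81] leading − — multiply by −1, so neg: (x + 6)^2 = 81.
Step 4. [(x + 6)^2 = 81] LHS squared, RHS 81 ≥ 0: apply √ (±). So sqrt: x + 6 = 9 or -9.
Step 5. [x + 6 = 9 or -9] peel the +6: subtract 6 from each side ⇒ sub: x = 3 or -15.

Answer: x ∈ {-15, 3}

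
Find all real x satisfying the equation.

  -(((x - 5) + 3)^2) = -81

Step 1. [-(((x - 5) + 3)^2) = -81] leading − — multiply by −1, so neg: ((x - 5) + 3)^2 = 81.
Step 2. [((x - 5) + 3)^2 = 81] LHS squared, RHS 81 ≥ 0: apply √ (±) ⇒ sqrt: (x - 5) + 3 = 9 or -9.
Step 3. [(x - 5) + 3 = 9 or -9] +3 is outermost — subtract 3 both sides ⇒ sub: x - 5 = 6 or -12.
Step 4. [x - 5 = 6 or -12] the outer -5 inverts by adding 5, so sub: x = 11 or -7.

Answer: x ∈ {-7, 11}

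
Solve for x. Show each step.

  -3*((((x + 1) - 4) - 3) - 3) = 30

Step 1. [-3*((((x + 1) - 4) - 3) - 3) = 30] LHS = -3·(…); ÷-3 both sides, so div: (((x + 1) - 4) - 3) - 3 = -10.
Step 2. [(((x + 1) - 4) - 3) - 3 = -10] peel the -3: add 3 from each side, so sub: ((x + 1) - 4) - 3 = -7.
Step 3. [((x + 1) - 4) - 3 = -7] the outer -3 inverts by adding 3. So sub: (x + 1) - 4 = -4.
Step 4. [(x + 1) - 4 = -4] 4 comes off first (add 4), so sub: x + 1 = 0.
Step 5. [x + 1 = 0] peel the +1: subtract 1 from each side, so sub: x = -1.

Answer: x ∈ {-1}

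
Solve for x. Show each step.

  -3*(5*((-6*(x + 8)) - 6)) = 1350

Step 1. [-3*(5*((-6*(x + 8)) - 6)) = 1350] -3·(inner) — divide through by -3 ⇒ div: 5*((-6*(x + 8)) - 6) = -450.
Step 2. [5*((-6*(x + 8)) - 6) = -450] 5·(inner) — divide through by 5 ⇒ div: (-6*(x + 8)) - 6 = -90.
Step 3. [(-6*(x + 8)) - 6 = -90] the outer -6 inverts by adding 6. So sub: -6*(x + 8) = -84.
Step 4. [-6*(x + 8) = -84] -6·(inner) — divide through by -6, so div: x + 8 = 14.
Step 5. [x + 8 = 14] subtract 8: x sits inside (… + 8) ⇒ sub: x = 6.

Answer: x ∈ {6}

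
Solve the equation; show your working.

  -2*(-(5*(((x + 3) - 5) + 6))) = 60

Step 1. [-2*(-(5*(((x + 3) - 5) + 6))) = 60] -2·(inner) — divide through by -2, so div: -(5*(((x + 3) - 5) + 6)) = -30.
Step 2. [-(5*(((x + 3) - 5) + 6)) = -30] LHS negated; negate both sides ⇒ neg: 5*(((x + 3) - 5) + 6) = 30.
Step 3. [5*(((x + 3) - 5) + 6) = 30] divide by the outer 5, so div: ((x + 3) - 5) + 6 = 6.
Step 4. [((x + 3) - 5) + 6 = 6] subtract 6: x sits inside (… + 6), so sub: (x + 3) - 5 = 0.
Step 5. [(x + 3) - 5 = 0] -5 is outermost — add 5 both sides, so sub: x + 3 = 5.
Step 6. [x + 3 = 5] +3 is outermost — subtract 3 both sides, so sub: x = 2.

Answer: x ∈ {2}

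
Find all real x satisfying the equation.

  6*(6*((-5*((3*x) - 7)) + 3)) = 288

Step 1. [6*(6*((-5*((3*x) - 7)) + 3)) = 288] leading coefficient 6: divide by 6. So div: 6*((-5*((3*x) - 7)) + 3) = 48.
Step 2. [6*((-5*((3*x) - 7)) + 3) = 48] LHS = 6·(…); ÷6 both sides ⇒ div: (-5*((3*x) - 7)) + 3 = 8.
Step 3. [(-5*((3*x) - 7)) + 3 = 8] +3 is outermost — subtract 3 both sides ⇒ sub: -5*((3*x) - 7) = 5.
Step 4. [-5*((3*x) - 7) = 5] -5 out front; divide by -5 ⇒ div: (3*x) - 7 = -1.
Step 5. [(3*x) - 7 = -1] peel the -7: add 7 from each side. So sub: 3*x = 6.
Step 6. [3*x = 6] 3 out front; divide by 3. So div: x = 2.

Answer: x ∈ {2}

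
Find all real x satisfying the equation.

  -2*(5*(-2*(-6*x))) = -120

Step 1. [-2*(5*(-2*(-6*x))) = -120] -2·(inner) — divide through by -2. So div: 5*(-2*(-6*x)) = 60.
Step 2. [5*(-2*(-6*x)) = 60] divide by the outer 5. So div: -2*(-6*x) = 12.
Step 3. [-2*(-6*x) = 12] leading coefficient -2: divide by -2. So div: -6*x = -6.
Step 4. [-6*x = -6] leading coefficient -6: divide by -6, so div: x = 1.

Answer: x ∈ {1}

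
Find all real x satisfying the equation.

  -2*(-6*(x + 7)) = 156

Step 1. [-2*(-6*(x + 7)) = 156] -2·(inner) — divide through by -2, so div: -6*(x + 7) = -78.
Step 2. [-6*(x + 7) = -78] -6 out front; divide by -6 ⇒ div: x + 7 = 13.
Step 3. [x + 7 = 13] 7 comes off first (subtract 7) ⇒ sub: x = 6.

Answer: x ∈ {6}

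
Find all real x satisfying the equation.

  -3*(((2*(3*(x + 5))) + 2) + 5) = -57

Step 1. [-3*(((2*(3*(x + 5))) + 2) + 5) = -57] leading coefficient -3: divide by -3, so div: ((2*(3*(x + 5))) + 2) + 5 = 19.
Step 2. [((2*(3*(x + 5))) + 2) + 5 = 19] the outer +5 inverts by subtracting 5, so sub: (2*(3*(x + 5))) + 2 = 14.
Step 3. [(2*(3*(x + 5))) + 2 = 14] 2 | LHS and 2 | 14: pull 2 out ⇒ factor: (3*(x + 5)) + 1 = 7.
Step 4. [(3*(x + 5)) + 1 = 7] the outer +1 inverts by subtracting 1. So sub: 3*(x + 5) = 6.
Step 5. [3*(x + 5) = 6] leading coefficient 3: divide by 3. So div: x + 5 = 2.
Step 6. [x + 5 = 2] subtract 5: x sits inside (… + 5). So sub: x = -3.

Answer: x ∈ {-3}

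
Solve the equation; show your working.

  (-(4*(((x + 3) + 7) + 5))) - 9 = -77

Step 1. [(-(4*(((x + 3) + 7) + 5))) - 9 = -77] peel the -9: add 9 from each side ⇒ sub: -(4*(((x + 3) + 7) + 5)) = -68.
Step 2. [-(4*(((x + 3) + 7) + 5)) = -68] flip signs both sides. So neg: 4*(((x + 3) + 7) + 5) = 68.
Step 3. [4*(((x + 3) + 7) + 5) = 68] 4 out front; divide by 4. So div: ((x + 3) + 7) + 5 = 17.
Step 4. [((x + 3) + 7) + 5 = 17] +5 is outermost — subtract 5 both sides ⇒ sub: (x + 3) + 7 = 12.
Step 5. [(x + 3) + 7 = 12] 7 comes off first (subtract 7). So sub: x + 3 = 5.
Step 6. [x + 3 = 5] +3 is outermost — subtract 3 both sides, so sub: x = 2.

Answer: x ∈ {2}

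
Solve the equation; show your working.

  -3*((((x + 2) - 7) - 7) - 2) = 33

Step 1. [-3*((((x + 2) - 7) - 7) - 2) = 33] -3·(inner) — divide through by -3. So div: (((x + 2) - 7) - 7) - 2 = -11.
Step 2. [(((x + 2) - 7) - 7) - 2 = -11] add 2: x sits inside (… - 2), so sub: ((x + 2) - 7) - 7 = -9.
Step 3. [((x + 2) - 7) - 7 = -9] 7 comes off first (add 7) ⇒ sub: (x + 2) - 7 = -2.
Step 4. [(x + 2) - 7 = -2] the outer -7 inverts by adding 7, so sub: x + 2 = 5.
Step 5. [x + 2 = 5] the outer +2 inverts by subtracting 2 ⇒ sub: x = 3.

Answer: x ∈ {3}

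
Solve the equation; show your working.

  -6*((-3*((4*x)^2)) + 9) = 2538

Step 1. [-6*((-3*((4*x)^2)) + 9) = 2538] LHS = -6·(…); ÷-6 both sides ⇒ div: (-3*((4*x)^2)) + 9 = -423.
Step 2. [(-3*((4*x)^2)) + 9 = -423] +9 is outermost — subtract 9 both sides ⇒ sub: -3*((4*x)^2) = -432.
Step 3. [-3*((4*x)^2) = -432] -3·(inner) — divide through by -3, so div: (4*x)^2 = 144.
Step 4. [(4*x)^2 = 144] √ both sides: 144 ≥ 0 gives two branches. So sqrt: 4*x = 12 or -12.
Step 5. [4*x = 12 or -12] divide by the outer 4. So div: x = 3 or -3.

Answer: x ∈ {-3, 3}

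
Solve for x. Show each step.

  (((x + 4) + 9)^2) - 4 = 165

Step 1. [(((x + 4) + 9)^2) - 4 = 165] the outer -4 inverts by adding 4, so sub: ((x + 4) + 9)^2 = 169.
Step 2. [((x + 4) + 9)^2 = 169] 169 ≥ 0, LHS is (·)² — take ±√. So sqrt: (x + 4) + 9 = 13 or -13.
Step 3. [(x + 4) + 9 = 13 or -13] peel the +9: subtract 9 from each side ⇒ sub: x + 4 = 4 or -22.
Step 4. [x + 4 = 4 or -22] +4 is outermost — subtract 4 both sides, so sub: x = 0 or -26.

Answer: x ∈ {-26, 0}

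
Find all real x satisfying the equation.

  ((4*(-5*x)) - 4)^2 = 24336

Step 1. [((4*(-5*x)) - 4)^2 = 24336] 24336 ≥ 0, LHS is (·)² — take ±√. So sqrt: (4*(-5*x)) - 4 = 156 or -156.
Step 2. [(4*(-5*x)) - 4 = 156 or -156] 4 | LHS and 4 | 156 or -156: pull 4 out ⇒ factor: (-5*x) - 1 = 39 or -39.
Step 3. [(-5*x) - 1 = 39 or -39] add 1: x sits inside (… - 1). So sub: -5*x = 40 or -38.
Step 4. [-5*x = 40 or -38] LHS = -5·(…); ÷-5 both sides ⇒ div: x = -8 or 38/5.

Answer: x ∈ {-8, 38/5}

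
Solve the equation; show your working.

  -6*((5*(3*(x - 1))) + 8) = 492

Step 1. [-6*((5*(3*(x - 1))) + 8) = 492] -6 out front; divide by -6 ⇒ div: (5*(3*(x - 1))) + 8 = -82.
Step 2. [(5*(3*(x - 1))) + 8 = -82] 8 comes off first (subtract 8). So sub: 5*(3*(x - 1)) = -90.
Step 3. [5*(3*(x - 1)) = -90] 5·(inner) — divide through by 5. So div: 3*(x - 1) = -18.
Step 4. [3*(x - 1) = -18] 3·(inner) — divide through by 3, so div: x - 1 = -6.
Step 5. [x - 1 = -6] the outer -1 inverts by adding 1, so sub: x = -5.

Answer: x ∈ {-5}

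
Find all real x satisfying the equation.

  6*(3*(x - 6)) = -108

Step 1. [6*(3*(x - 6)) = -108] 6 out front; divide by 6 ⇒ div: 3*(x - 6) = -18.
Step 2. [3*(x - 6) = -18] 3·(inner) — divide through by 3, so div: x - 6 = -6.
Step 3. [x - 6 = -6] peel the -6: add 6 from each side, so sub: x = 0.

Answer: x ∈ {0}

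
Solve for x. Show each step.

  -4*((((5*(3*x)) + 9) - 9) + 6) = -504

Step 1. [-4*((((5*(3*x)) + 9) - 9) + 6) = -504] leading coefficient -4: divide by -4, so div: (((5*(3*x)) + 9) - 9) + 6 = 126.
Step 2. [(((5*(3*x)) + 9) - 9) + 6 = 126] +6 is outermost — subtract 6 both sides, so sub: ((5*(3*x)) + 9) - 9 = 120.
Step 3. [((5*(3*x)) + 9) - 9 = 120] peel the -9: add 9 from each side ⇒ sub: (5*(3*x)) + 9 = 129.
Step 4. [(5*(3*x)) + 9 = 129] peel the +9: subtract 9 from each side. So sub: 5*(3*x) = 120.
Step 5. [5*(3*x) = 120] 5·(inner) — divide through by 5. So div: 3*x = 24.
Step 6. [3*x = 24] divide by the outer 3. So div: x = 8.

Answer: x ∈ {8}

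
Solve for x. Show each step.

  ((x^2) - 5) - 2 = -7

Step 1. [((x^2) - 5) - 2 = -7] -2 is outermost — add 2 both sides. So sub: (x^2) - 5 = -5.
Step 2. [(x^2) - 5 = -5] the outer -5 inverts by adding 5 ⇒ sub: x^2 = 0.
Step 3. [x^2 = 0] LHS squared, RHS 0 ≥ 0: apply √ (±). So sqrt: x = 0.

Answer: x ∈ {0}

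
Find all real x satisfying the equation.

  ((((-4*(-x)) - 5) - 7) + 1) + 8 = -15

Step 1. [((((-4*(-x)) - 5) - 7) + 1) + 8 = -15] +8 is outermost — subtract 8 both sides, so sub: (((-4*(-x)) - 5) - 7) + 1 = -23.
Step 2. [(((-4*(-x)) - 5) - 7) + 1 = -23] peel the +1: subtract 1 from each side. So sub: ((-4*(-x)) - 5) - 7 = -24.
Step 3. [((-4*(-x)) - 5) - 7 = -24] -7 is outermost — add 7 both sides ⇒ sub: (-4*(-x)) - 5 = -17.
Step 4. [(-4*(-x)) - 5 = -17] 5 comes off first (add 5). So sub: -4*(-x) = -12.
Step 5. [-4*(-x) = -12] LHS = -4·(…); ÷-4 both sides ⇒ div: -x = 3.
Step 6. [-x = 3] flip signs both sides ⇒ neg: x = -3.

Answer: x ∈ {-3}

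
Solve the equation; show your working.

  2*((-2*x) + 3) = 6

Step 1. [2*((-2*x) + 3) = 6] 2 out front; divide by 2, so div: (-2*x) + 3 = 3.
Step 2. [(-2*x) + 3 = 3] +3 is outermost — subtract 3 both sides, so sub: -2*x = 0.
Step 3. [-2*x = 0] -2 out front; divide by -2. So div: x = 0.

Answer: x ∈ {0}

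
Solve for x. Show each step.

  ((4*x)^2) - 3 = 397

Step 1. [((4*x)^2) - 3 = 397] -3 is outermost — add 3 both sides ⇒ sub: (4*x)^2 = 400.
Step 2. [(4*x)^2 = 400] 400 ≥ 0, LHS is (·)² — take ±√ ⇒ sqrt: 4*x = 20 or -20.
Step 3. [4*x = 20 or -20] 4·(inner) — divide through by 4, so div: x = 5 or -5.

Answer: x ∈ {-5, 5}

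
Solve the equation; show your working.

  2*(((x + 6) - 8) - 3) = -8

Step 1. [2*(((x + 6) - 8) - 3) = -8] 2·(inner) — divide through by 2. So div: ((x + 6) - 8) - 3 = -4.
Step 2. [((x + 6) - 8) - 3 = -4] 3 comes off first (add 3). So sub: (x + 6) - 8 = -1.
Step 3. [(x + 6) - 8 = -1] the outer -8 inverts by adding 8. So sub: x + 6 = 7.
Step 4. [x + 6 = 7] peel the +6: subtract 6 from each side ⇒ sub: x = 1.

Answer: x ∈ {1}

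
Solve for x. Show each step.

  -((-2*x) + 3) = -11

Step 1. [-((-2*x) + 3) = -11] flip signs both sides, so neg: (-2*x) + 3 = 11.
Step 2. [(-2*x) + 3 = 11] 3 comes off first (subtract 3), so sub: -2*x = 8.
Step 3. [-2*x = 8] -2 out front; divide by -2, so div: x = -4.

Answer: x ∈ {-4}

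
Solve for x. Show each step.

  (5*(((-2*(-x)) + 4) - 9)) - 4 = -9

Step 1. [(5*(((-2*(-x)) + 4) - 9)) - 4 = -9] add 4: x sits inside (… - 4). So sub: 5*(((-2*(-x)) + 4) - 9) = -5.
Step 2. [5*(((-2*(-x)) + 4) - 9) = -5] divide by the outer 5, so div: ((-2*(-x)) + 4) - 9 = -1.
Step 3. [((-2*(-x)) + 4) - 9 = -1] the outer -9 inverts by adding 9. So sub: (-2*(-x)) + 4 = 8.
Step 4. [(-2*(-x)) + 4 = 8] common factor -2 (LHS and 8) — divide through. So factor: (-x) - 2 = -4.
Step 5. [(-x) - 2 = -4] peel the -2: add 2 from each side, so sub: -x = -2.
Step 6. [-x = -2] flip signs both sides. So neg: x = 2.

Answer: x ∈ {2}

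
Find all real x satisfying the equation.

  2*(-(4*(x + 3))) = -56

Step 1. [2*(-(4*(x + 3))) = -56] 2 out front; divide by 2, so div: -(4*(x + 3)) = -28.
Step 2. [-(4*(x + 3)) = -28] flip signs both sides. So neg: 4*(x + 3) = 28.
Step 3. [4*(x + 3) = 28] leading coefficient 4: divide by 4 ⇒ div: x + 3 = 7.
Step 4. [x + 3 = 7] +3 is outermost — subtract 3 both sides. So sub: x = 4.

Answer: x ∈ {4}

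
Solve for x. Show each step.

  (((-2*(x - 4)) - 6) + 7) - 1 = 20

Step 1. [(((-2*(x - 4)) - 6) + 7) - 1 = 20] -1 is outermost — add 1 both sides, so sub: ((-2*(x - 4)) - 6) + 7 = 21.
Step 2. [((-2*(x - 4)) - 6) + 7 = 21] +7 is outermost — subtract 7 both sides ⇒ sub: (-2*(x - 4)) - 6 = 14.
Step 3. [(-2*(x - 4)) - 6 = 14] peel the -6: add 6 from each side ⇒ sub: -2*(x - 4) = 20.
Step 4. [-2*(x - 4) = 20] LHS = -2·(…); ÷-2 both sides, so div: x - 4 = -10.
Step 5. [x - 4 = -10] 4 comes off first (add 4) ⇒ sub: x = -6.

Answer: x ∈ {-6}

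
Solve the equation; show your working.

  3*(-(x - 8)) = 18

Step 1. [3*(-(x - 8)) = 18] leading coefficient 3: divide by 3 ⇒ div: -(x - 8) = 6.
Step 2. [-(x - 8) = 6] leading − — multiply by −1 ⇒ neg: x - 8 = -6.
Step 3. [x - 8 = -6] peel the -8: add 8 from each side. So sub: x = 2.

Answer: x ∈ {2}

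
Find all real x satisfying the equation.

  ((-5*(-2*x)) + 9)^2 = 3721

Step 1. [((-5*(-2*x)) + 9)^2 = 3721] LHS squared, RHS 3721 ≥ 0: apply √ (±), so sqrt: (-5*(-2*x)) + 9 = 61 or -61.
Step 2. [(-5*(-2*x)) + 9 = 61 or -61] peel the +9: subtract 9 from each side. So sub: -5*(-2*x) = 52 or -70.
Step 3. [-5*(-2*x) = 52 or -70] leading coefficient -5: divide by -5, so div: -2*x = -52/5 or 14.
Step 4. [-2*x = -52/5 or 14] leading coefficient -2: divide by -2 ⇒ div: x = 26/5 or -7.

Answer: x ∈ {-7, 26/5}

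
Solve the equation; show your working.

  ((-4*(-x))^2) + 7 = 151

Step 1. [((-4*(-x))^2) + 7 = 151] 7 comes off first (subtract 7), so sub: (-4*(-x))^2 = 144.
Step 2. [(-4*(-x))^2 = 144] 144 ≥ 0, LHS is (·)² — take ±√, so sqrt: -4*(-x) = 12 or -12.
Step 3. [-4*(-x) = 12 or -12] LHS = -4·(…); ÷-4 both sides. So div: -x = -3 or 3.
Step 4. [-x = -3 or 3] leading − — multiply by −1. So neg: x = 3 or -3.

Answer: x ∈ {-3, 3}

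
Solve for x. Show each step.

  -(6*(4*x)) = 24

Step 1. [-(6*(4*x)) = 24] LHS negated; negate both sides, so neg: 6*(4*x) = -24.
Step 2. [6*(4*x) = -24] 6·(inner) — divide through by 6. So div: 4*x = -4.
Step 3. [4*x = -4] LHS = 4·(…); ÷4 both sides, so div: x = -1.

Answer: x ∈ {-1}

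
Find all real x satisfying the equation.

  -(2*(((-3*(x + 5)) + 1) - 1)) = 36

Step 1. [-(2*(((-3*(x + 5)) + 1) - 1)) = 36] LHS negated; negate both sides, so neg: 2*(((-3*(x + 5)) + 1) - 1) = -36.
Step 2. [2*(((-3*(x + 5)) + 1) - 1) = -36] 2 out front; divide by 2 ⇒ div: ((-3*(x + 5)) + 1) - 1 = -18.
Step 3. [((-3*(x + 5)) + 1) - 1 = -18] peel the -1: add 1 from each side, so sub: (-3*(x + 5)) + 1 = -17.
Step 4. [(-3*(x + 5)) + 1 = -17] the outer +1 inverts by subtracting 1 ⇒ sub: -3*(x + 5) = -18.
Step 5. [-3*(x + 5) = -18] divide by the outer -3. So div: x + 5 = 6.
Step 6. [x + 5 = 6] the outer +5 inverts by subtracting 5. So sub: x = 1.

Answer: x ∈ {1}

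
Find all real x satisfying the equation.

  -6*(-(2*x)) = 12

Step 1. [-6*(-(2*x)) = 12] divide by the outer -6. So div: -(2*x) = -2.
Step 2. [-(2*x) = -2] leading − — multiply by −1 ⇒ neg: 2*x = 2.
Step 3. [2*x = 2] 2·(inner) — divide through by 2. So div: x = 1.

Answer: x ∈ {1}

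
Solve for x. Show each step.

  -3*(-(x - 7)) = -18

Step 1. [-3*(-(x - 7)) = -18] leading coefficient -3: divide by -3, so div: -(x - 7) = 6.
Step 2. [-(x - 7) = 6] leading − — multiply by −1 ⇒ neg: x - 7 = -6.
Step 3. [x - 7 = -6] add 7: x sits inside (… - 7) ⇒ sub: x = 1.

Answer: x ∈ {1}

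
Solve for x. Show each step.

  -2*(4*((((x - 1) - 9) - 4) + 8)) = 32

Step 1. [-2*(4*((((x - 1) - 9) - 4) + 8)) = 32] leading coefficient -2: divide by -2. So div: 4*((((x - 1) - 9) - 4) + 8) = -16.
Step 2. [4*((((x - 1) - 9) - 4) + 8) = -16] 4·(inner) — divide through by 4 ⇒ div: (((x - 1) - 9) - 4) + 8 = -4.
Step 3. [(((x - 1) - 9) - 4) + 8 = -4] the outer +8 inverts by subtracting 8, so sub: ((x - 1) - 9) - 4 = -12.
Step 4. [((x - 1) - 9) - 4 = -12] peel the -4: add 4 from each side ⇒ sub: (x - 1) - 9 = -8.
Step 5. [(x - 1) - 9 = -8] add 9: x sits inside (… - 9) ⇒ sub: x - 1 = 1.
Step 6. [x - 1 = 1] 1 comes off first (add 1), so sub: x = 2.

Answer: x ∈ {2}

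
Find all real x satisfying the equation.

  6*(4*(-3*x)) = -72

Step 1. [6*(4*(-3*x)) = -72] 6 out front; divide by 6 ⇒ div: 4*(-3*x) = -12.
Step 2. [4*(-3*x) = -12] 4·(inner) — divide through by 4, so div: -3*x = -3.
Step 3. [-3*x = -3] LHS = -3·(…); ÷-3 both sides ⇒ div: x = 1.

Answer: x ∈ {1}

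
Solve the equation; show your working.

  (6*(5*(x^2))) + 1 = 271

Step 1. [(6*(5*(x^2))) + 1 = 271] +1 is outermost — subtract 1 both sides ⇒ sub: 6*(5*(x^2)) = 270.
Step 2. [6*(5*(x^2)) = 270] 6 out front; divide by 6. So div: 5*(x^2) = 45.
Step 3. [5*(x^2) = 45] LHS = 5·(…); ÷5 both sides. So div: x^2 = 9.
Step 4. [x^2 = 9] LHS squared, RHS 9 ≥ 0: apply √ (±). So sqrt: x = 3 or -3.

Answer: x ∈ {-3, 3}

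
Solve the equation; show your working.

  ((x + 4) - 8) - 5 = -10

Step 1. [((x + 4) - 8) - 5 = -10] 5 comes off first (add 5) ⇒ sub: (x + 4) - 8 = -5.
Step 2. [(x + 4) - 8 = -5] peel the -8: add 8 from each side, so sub: x + 4 = 3.
Step 3. [x + 4 = 3] 4 comes off first (subtract 4). So sub: x = -1.

Answer: x ∈ {-1}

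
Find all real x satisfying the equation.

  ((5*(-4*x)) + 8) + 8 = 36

Step 1. [((5*(-4*x)) + 8) + 8 = 36] +8 is outermost — subtract 8 both sides, so sub: (5*(-4*x)) + 8 = 28.
Step 2. [(5*(-4*x)) + 8 = 28] 8 comes off first (subtract 8), so sub: 5*(-4*x) = 20.
Step 3. [5*(-4*x) = 20] divide by the outer 5 ⇒ div: -4*x = 4.
Step 4. [-4*x = 4] divide by the outer -4. So div: x = -1.

Answer: x ∈ {-1}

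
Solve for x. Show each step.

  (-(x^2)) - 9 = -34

Step 1. [(-(x^2)) - 9 = -34] 9 comes off first (add 9). So sub: -(x^2) = -25.
Step 2. [-(x^2) = -25] flip signs both sides, so neg: x^2 = 25.
Step 3. [x^2 = 25] √ both sides: 25 ≥ 0 gives two branches. So sqrt: x = 5 or -5.

Answer: x ∈ {-5, 5}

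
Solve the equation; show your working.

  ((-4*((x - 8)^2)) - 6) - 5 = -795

Step 1. [((-4*((x - 8)^2)) - 6) - 5 = -795] the outer -5 inverts by adding 5. So sub: (-4*((x - 8)^2)) - 6 = -790.
Step 2. [(-4*((x - 8)^2)) - 6 = -790] the outer -6 inverts by adding 6, so sub: -4*((x - 8)^2) = -784.
Step 3. [-4*((x - 8)^2) = -784] -4 out front; divide by -4, so div: (x - 8)^2 = 196.
Step 4. [(x - 8)^2 = 196] 196 ≥ 0, LHS is (·)² — take ±√. So sqrt: x - 8 = 14 or -14.
Step 5. [x - 8 = 14 or -14] 8 comes off first (add 8), so sub: x = 22 or -6.

Answer: x ∈ {-6, 22}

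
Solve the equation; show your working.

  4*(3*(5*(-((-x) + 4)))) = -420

Step 1. [4*(3*(5*(-((-x) + 4)))) = -420] leading coefficient 4: divide by 4. So div: 3*(5*(-((-x) + 4))) = -105.
Step 2. [3*(5*(-((-x) + 4))) = -105] divide by the outer 3 ⇒ div: 5*(-((-x) + 4)) = -35.
Step 3. [5*(-((-x) + 4)) = -35] 5 out front; divide by 5, so div: -((-x) + 4) = -7.
Step 4. [-((-x) + 4) = -7] flip signs both sides ⇒ neg: (-x) + 4 = 7.
Step 5. [(-x) + 4 = 7] peel the +4: subtract 4 from each side. So sub: -x = 3.
Step 6. [-x = 3] flip signs both sides, so neg: x = -3.

Answer: x ∈ {-3}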